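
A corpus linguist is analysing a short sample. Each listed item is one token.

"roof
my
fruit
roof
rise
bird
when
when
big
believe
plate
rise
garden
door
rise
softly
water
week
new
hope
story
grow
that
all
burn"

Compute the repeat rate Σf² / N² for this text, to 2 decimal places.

0.06

Frequencies: rise:3, roof:2, when:2, my:1, fruit:1, bird:1, big:1, believe:1, plate:1, garden:1, door:1, softly:1, water:1, week:1, new:1, hope:1, story:1, grow:1, that:1, all:1, … (1 more, each freq 1)
Σf² = 35; N² = 625
Repeat rate = 35 / 625 = 0.06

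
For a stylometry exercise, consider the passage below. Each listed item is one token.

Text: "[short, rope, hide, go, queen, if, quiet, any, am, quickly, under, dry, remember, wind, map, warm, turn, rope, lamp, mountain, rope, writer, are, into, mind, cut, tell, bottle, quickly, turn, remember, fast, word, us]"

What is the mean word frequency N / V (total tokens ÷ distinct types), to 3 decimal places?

N = 34 tokens, V = 29 types.
Mean frequency = N / V = 34 / 29 = 1.172

1.172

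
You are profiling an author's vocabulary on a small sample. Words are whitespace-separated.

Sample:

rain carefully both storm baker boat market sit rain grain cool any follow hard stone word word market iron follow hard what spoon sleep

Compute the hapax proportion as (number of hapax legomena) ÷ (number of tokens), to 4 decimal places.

Frequencies: rain:2, market:2, follow:2, hard:2, word:2, carefully:1, both:1, storm:1, baker:1, boat:1, sit:1, grain:1, cool:1, any:1, stone:1, iron:1, what:1, spoon:1, sleep:1
Hapax count = 14; token count = 24.
Ratio = 14 / 24 = 0.5833

0.5833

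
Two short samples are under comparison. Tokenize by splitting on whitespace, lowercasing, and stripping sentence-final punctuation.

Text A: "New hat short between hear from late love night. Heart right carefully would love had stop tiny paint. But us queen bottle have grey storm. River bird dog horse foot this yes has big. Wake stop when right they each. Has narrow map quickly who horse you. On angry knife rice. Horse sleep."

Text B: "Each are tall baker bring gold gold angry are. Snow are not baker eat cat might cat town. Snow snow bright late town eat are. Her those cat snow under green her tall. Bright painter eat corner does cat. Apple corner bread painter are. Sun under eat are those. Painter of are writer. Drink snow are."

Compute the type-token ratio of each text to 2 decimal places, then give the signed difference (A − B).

0.39

TTR(A) = 47/53 = 0.89
TTR(B) = 28/56 = 0.50
Difference = 0.89 − 0.50 = 0.39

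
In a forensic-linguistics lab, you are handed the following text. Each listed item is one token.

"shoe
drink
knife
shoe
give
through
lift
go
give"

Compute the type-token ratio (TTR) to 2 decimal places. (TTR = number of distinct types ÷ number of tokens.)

N = 9 tokens, V = 7 types.
TTR = V / N = 7 / 9 = 0.78

0.78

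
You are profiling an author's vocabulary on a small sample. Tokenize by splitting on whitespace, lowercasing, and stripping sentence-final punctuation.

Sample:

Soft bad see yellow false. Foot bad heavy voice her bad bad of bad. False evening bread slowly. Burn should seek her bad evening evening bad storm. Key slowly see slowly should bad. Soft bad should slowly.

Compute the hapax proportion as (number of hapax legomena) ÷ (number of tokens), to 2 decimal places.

0.27

Frequencies: bad:9, slowly:4, evening:3, should:3, soft:2, see:2, false:2, her:2, yellow:1, foot:1, heavy:1, voice:1, of:1, bread:1, burn:1, seek:1, storm:1, key:1
Hapax count = 10; token count = 37.
Ratio = 10 / 37 = 0.27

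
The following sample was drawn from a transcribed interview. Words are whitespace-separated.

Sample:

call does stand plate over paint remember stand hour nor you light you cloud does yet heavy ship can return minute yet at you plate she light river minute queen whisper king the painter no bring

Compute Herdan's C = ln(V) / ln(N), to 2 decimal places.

N = 36, V = 28.
ln(V) = 3.332205, ln(N) = 3.583519
C = 3.332205 / 3.583519 = 0.93

0.93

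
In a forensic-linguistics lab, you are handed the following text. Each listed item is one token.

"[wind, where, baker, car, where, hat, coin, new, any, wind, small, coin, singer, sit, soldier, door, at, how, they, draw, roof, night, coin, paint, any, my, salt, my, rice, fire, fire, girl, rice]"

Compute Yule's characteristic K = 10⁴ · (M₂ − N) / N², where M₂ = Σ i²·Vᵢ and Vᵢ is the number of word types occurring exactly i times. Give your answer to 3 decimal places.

Frequencies: coin:3, wind:2, where:2, any:2, my:2, rice:2, fire:2, baker:1, car:1, hat:1, new:1, small:1, singer:1, sit:1, soldier:1, door:1, at:1, how:1, they:1, draw:1, … (5 more, each freq 1)
N = 33. Frequency spectrum: V_1=18, V_2=6, V_3=1
M₂ = 1²·18 + 2²·6 + 3²·1 = 51
K = 10000 × (51 − 33) / 33² = 165.289

165.289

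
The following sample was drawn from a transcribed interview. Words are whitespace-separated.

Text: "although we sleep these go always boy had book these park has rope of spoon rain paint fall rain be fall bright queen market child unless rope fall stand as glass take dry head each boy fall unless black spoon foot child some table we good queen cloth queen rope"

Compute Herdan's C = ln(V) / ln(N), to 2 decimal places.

0.92

N = 50, V = 36.
ln(V) = 3.583519, ln(N) = 3.912023
C = 3.583519 / 3.912023 = 0.92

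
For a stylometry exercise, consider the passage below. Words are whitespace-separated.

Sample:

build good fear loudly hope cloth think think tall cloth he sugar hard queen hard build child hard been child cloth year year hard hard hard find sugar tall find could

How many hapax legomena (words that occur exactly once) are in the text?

Frequencies: hard:6, cloth:3, build:2, think:2, tall:2, sugar:2, child:2, year:2, find:2, good:1, fear:1, loudly:1, hope:1, he:1, queen:1, been:1, could:1
Hapax (freq=1): been, could, fear, good, he, hope, loudly, queen

8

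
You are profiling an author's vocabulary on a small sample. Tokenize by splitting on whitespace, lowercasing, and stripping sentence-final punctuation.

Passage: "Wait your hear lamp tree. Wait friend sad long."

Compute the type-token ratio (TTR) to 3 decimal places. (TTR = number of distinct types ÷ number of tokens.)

0.889

N = 9 tokens, V = 8 types.
TTR = V / N = 8 / 9 = 0.889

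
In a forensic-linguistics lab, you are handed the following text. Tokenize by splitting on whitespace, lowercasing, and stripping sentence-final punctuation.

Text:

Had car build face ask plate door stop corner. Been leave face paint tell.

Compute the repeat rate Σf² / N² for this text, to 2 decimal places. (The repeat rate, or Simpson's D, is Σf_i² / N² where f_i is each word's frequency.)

Frequencies: face:2, had:1, car:1, build:1, ask:1, plate:1, door:1, stop:1, corner:1, been:1, leave:1, paint:1, tell:1
Σf² = 16; N² = 196
Repeat rate = 16 / 196 = 0.08

0.08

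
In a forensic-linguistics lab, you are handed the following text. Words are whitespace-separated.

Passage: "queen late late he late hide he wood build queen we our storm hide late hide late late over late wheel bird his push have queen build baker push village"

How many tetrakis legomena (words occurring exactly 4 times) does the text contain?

0

Frequencies: late:7, queen:3, hide:3, he:2, build:2, push:2, wood:1, we:1, our:1, storm:1, over:1, wheel:1, bird:1, his:1, have:1, baker:1, village:1
Words with frequency 4: (none)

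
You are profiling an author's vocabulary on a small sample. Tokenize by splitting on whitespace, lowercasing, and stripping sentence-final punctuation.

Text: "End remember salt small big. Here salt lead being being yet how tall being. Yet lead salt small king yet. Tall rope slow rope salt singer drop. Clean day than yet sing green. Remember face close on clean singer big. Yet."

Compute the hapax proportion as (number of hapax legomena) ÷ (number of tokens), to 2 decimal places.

Frequencies: yet:5, salt:4, being:3, remember:2, small:2, big:2, lead:2, tall:2, rope:2, singer:2, clean:2, end:1, here:1, how:1, king:1, slow:1, drop:1, day:1, than:1, sing:1, … (4 more, each freq 1)
Hapax count = 13; token count = 41.
Ratio = 13 / 41 = 0.32

0.32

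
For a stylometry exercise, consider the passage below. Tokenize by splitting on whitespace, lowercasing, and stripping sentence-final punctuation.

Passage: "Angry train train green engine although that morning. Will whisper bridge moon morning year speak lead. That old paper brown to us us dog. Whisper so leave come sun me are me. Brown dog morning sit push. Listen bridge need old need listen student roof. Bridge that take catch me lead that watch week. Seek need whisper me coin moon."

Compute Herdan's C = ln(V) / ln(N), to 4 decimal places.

0.8884

N = 60, V = 38.
ln(V) = 3.637586, ln(N) = 4.094345
C = 3.637586 / 4.094345 = 0.8884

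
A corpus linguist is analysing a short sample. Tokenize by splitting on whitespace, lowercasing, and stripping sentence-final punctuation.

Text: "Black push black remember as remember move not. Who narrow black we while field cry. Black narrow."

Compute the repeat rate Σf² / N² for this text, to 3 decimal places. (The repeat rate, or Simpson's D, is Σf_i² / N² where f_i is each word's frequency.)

Frequencies: black:4, remember:2, narrow:2, push:1, as:1, move:1, not:1, who:1, we:1, while:1, field:1, cry:1
Σf² = 33; N² = 289
Repeat rate = 33 / 289 = 0.114

0.114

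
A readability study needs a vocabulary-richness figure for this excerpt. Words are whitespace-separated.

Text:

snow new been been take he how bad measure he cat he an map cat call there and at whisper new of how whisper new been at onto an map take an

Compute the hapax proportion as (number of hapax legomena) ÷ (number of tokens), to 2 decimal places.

Frequencies: new:3, been:3, he:3, an:3, take:2, how:2, cat:2, map:2, at:2, whisper:2, snow:1, bad:1, measure:1, call:1, there:1, and:1, of:1, onto:1
Hapax count = 8; token count = 32.
Ratio = 8 / 32 = 0.25

0.25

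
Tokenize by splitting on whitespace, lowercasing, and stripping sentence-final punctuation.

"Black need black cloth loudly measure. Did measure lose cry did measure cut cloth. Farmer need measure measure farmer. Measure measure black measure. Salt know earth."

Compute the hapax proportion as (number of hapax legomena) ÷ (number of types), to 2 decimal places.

0.54

Frequencies: measure:8, black:3, need:2, cloth:2, did:2, farmer:2, loudly:1, lose:1, cry:1, cut:1, salt:1, know:1, earth:1
Hapax count = 7; type count = 13.
Ratio = 7 / 13 = 0.54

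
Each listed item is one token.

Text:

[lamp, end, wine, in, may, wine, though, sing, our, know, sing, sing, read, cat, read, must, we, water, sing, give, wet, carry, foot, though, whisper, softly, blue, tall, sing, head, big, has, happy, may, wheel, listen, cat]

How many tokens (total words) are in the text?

37

Tokens: lamp, end, wine, in, may, wine, though, sing, our, know, sing, sing, read, cat, read, must, we, water, sing, give, wet, carry, foot, though, whisper, softly, blue, tall, sing, head, big, has, happy, may, wheel, listen, cat
N = 37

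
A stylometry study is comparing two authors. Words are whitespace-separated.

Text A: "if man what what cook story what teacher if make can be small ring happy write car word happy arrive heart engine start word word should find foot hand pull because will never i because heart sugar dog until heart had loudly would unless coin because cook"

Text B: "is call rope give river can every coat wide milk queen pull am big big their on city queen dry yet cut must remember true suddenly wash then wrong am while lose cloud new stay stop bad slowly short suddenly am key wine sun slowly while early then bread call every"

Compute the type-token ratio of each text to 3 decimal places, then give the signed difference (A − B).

-0.038

TTR(A) = 36/47 = 0.766
TTR(B) = 41/51 = 0.804
Difference = 0.766 − 0.804 = -0.038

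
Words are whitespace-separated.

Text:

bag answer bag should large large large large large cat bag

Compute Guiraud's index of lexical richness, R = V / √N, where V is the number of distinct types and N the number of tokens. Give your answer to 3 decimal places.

N = 11, V = 5.
√N = 3.316625
R = 5 / 3.316625 = 1.508

1.508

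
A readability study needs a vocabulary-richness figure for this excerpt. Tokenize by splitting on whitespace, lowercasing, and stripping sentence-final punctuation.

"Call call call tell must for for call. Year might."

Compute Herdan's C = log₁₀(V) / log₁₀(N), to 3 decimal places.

N = 10, V = 6.
log₁₀(V) = 0.778151, log₁₀(N) = 1.000000
C = 0.778151 / 1.000000 = 0.778

0.778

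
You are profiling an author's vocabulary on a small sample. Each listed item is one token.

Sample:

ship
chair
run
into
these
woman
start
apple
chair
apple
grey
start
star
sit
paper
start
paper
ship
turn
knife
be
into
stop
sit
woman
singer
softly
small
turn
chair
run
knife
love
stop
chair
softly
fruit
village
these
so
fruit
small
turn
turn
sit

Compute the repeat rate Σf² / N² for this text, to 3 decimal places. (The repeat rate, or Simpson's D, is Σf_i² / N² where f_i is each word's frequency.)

0.052

Frequencies: chair:4, turn:4, start:3, sit:3, ship:2, run:2, into:2, these:2, woman:2, apple:2, paper:2, knife:2, stop:2, softly:2, small:2, fruit:2, grey:1, star:1, be:1, singer:1, … (3 more, each freq 1)
Σf² = 105; N² = 2025
Repeat rate = 105 / 2025 = 0.052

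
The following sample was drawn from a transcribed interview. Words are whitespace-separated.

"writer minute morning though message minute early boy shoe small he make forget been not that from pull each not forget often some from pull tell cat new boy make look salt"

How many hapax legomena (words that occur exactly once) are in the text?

Frequencies: minute:2, boy:2, make:2, forget:2, not:2, from:2, pull:2, writer:1, morning:1, though:1, message:1, early:1, shoe:1, small:1, he:1, been:1, that:1, each:1, often:1, some:1, … (5 more, each freq 1)
Hapax (freq=1): been, cat, each, early, he, look, message, morning, new, often, salt, shoe, small, some, tell, that, though, writer

18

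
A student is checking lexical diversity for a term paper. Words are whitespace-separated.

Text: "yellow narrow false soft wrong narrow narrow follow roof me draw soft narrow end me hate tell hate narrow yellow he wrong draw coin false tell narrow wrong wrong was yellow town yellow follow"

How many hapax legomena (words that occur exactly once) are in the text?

Frequencies: narrow:6, yellow:4, wrong:4, false:2, soft:2, follow:2, me:2, draw:2, hate:2, tell:2, roof:1, end:1, he:1, coin:1, was:1, town:1
Hapax (freq=1): coin, end, he, roof, town, was

6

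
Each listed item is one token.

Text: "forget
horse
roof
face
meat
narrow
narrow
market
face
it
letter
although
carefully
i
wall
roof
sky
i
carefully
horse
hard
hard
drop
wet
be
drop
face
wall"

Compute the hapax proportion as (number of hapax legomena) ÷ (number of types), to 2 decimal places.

Frequencies: face:3, horse:2, roof:2, narrow:2, carefully:2, i:2, wall:2, hard:2, drop:2, forget:1, meat:1, market:1, it:1, letter:1, although:1, sky:1, wet:1, be:1
Hapax count = 9; type count = 18.
Ratio = 9 / 18 = 0.50

0.50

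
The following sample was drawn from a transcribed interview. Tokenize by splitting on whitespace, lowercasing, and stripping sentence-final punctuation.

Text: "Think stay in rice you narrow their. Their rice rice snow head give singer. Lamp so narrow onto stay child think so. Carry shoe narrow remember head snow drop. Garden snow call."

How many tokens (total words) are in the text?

Tokens: think, stay, in, rice, you, narrow, their, their, rice, rice, snow, head, give, singer, lamp, so, narrow, onto, stay, child, think, so, carry, shoe, narrow, remember, head, snow, drop, garden, snow, call
N = 32

32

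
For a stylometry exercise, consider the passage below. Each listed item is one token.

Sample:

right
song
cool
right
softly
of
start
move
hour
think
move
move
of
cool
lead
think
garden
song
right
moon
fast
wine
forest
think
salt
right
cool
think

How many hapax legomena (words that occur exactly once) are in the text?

10

Frequencies: right:4, think:4, cool:3, move:3, song:2, of:2, softly:1, start:1, hour:1, lead:1, garden:1, moon:1, fast:1, wine:1, forest:1, salt:1
Hapax (freq=1): fast, forest, garden, hour, lead, moon, salt, softly, start, wine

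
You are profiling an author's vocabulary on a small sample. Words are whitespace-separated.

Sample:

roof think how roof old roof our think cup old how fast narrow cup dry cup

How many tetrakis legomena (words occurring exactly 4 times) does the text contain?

0

Frequencies: roof:3, cup:3, think:2, how:2, old:2, our:1, fast:1, narrow:1, dry:1
Words with frequency 4: (none)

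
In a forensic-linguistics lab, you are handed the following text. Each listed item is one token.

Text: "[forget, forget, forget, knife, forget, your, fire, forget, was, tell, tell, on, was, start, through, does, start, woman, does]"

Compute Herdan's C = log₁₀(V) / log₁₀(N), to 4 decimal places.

0.8144

N = 19, V = 11.
log₁₀(V) = 1.041393, log₁₀(N) = 1.278754
C = 1.041393 / 1.278754 = 0.8144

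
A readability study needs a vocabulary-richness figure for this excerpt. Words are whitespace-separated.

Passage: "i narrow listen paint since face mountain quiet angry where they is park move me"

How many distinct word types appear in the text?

15

Distinct types: {angry, face, i, is, listen, me, mountain, move, narrow, paint, park, quiet, since, they, where}
V = 15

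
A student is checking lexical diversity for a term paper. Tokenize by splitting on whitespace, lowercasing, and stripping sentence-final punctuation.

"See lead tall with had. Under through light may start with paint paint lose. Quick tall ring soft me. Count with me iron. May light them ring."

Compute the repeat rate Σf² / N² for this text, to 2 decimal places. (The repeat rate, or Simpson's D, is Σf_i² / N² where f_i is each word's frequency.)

Frequencies: with:3, tall:2, light:2, may:2, paint:2, ring:2, me:2, see:1, lead:1, had:1, under:1, through:1, start:1, lose:1, quick:1, soft:1, count:1, iron:1, them:1
Σf² = 45; N² = 729
Repeat rate = 45 / 729 = 0.06

0.06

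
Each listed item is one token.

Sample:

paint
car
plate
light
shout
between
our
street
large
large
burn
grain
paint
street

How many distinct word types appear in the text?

Distinct types: {between, burn, car, grain, large, light, our, paint, plate, shout, street}
V = 11

11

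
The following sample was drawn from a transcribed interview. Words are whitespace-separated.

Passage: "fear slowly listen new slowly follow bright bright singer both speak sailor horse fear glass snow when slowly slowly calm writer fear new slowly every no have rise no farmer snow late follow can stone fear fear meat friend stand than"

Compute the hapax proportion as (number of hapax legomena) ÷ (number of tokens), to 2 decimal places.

0.51

Frequencies: fear:5, slowly:5, new:2, follow:2, bright:2, snow:2, no:2, listen:1, singer:1, both:1, speak:1, sailor:1, horse:1, glass:1, when:1, calm:1, writer:1, every:1, have:1, rise:1, … (8 more, each freq 1)
Hapax count = 21; token count = 41.
Ratio = 21 / 41 = 0.51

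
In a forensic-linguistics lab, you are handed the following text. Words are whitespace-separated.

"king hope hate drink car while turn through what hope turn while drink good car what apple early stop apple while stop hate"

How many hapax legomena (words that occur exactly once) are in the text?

Frequencies: while:3, hope:2, hate:2, drink:2, car:2, turn:2, what:2, apple:2, stop:2, king:1, through:1, good:1, early:1
Hapax (freq=1): early, good, king, through

4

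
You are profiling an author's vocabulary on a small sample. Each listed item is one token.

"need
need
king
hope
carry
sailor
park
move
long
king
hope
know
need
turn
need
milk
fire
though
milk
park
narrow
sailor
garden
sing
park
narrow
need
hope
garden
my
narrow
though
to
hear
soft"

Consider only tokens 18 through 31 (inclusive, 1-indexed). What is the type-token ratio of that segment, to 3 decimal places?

Segment tokens 18–31: though, milk, park, narrow, sailor, garden, sing, park, narrow, need, hope, garden, my, narrow
Segment N = 14, segment V = 10.
TTR = 10 / 14 = 0.714

0.714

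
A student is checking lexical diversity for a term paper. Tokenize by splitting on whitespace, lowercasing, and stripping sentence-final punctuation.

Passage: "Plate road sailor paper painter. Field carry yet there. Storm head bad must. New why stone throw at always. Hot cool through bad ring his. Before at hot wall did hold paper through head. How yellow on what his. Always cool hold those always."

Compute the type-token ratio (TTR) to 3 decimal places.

N = 44 tokens, V = 33 types.
TTR = V / N = 33 / 44 = 0.750

0.750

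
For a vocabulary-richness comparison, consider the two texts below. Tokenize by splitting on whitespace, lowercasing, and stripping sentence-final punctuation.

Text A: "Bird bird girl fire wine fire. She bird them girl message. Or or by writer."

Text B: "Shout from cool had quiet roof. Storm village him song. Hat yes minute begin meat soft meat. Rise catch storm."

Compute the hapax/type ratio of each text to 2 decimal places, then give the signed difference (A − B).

A: hapax=6, V=10, ratio=0.60
B: hapax=16, V=18, ratio=0.89
Difference = 0.60 − 0.89 = -0.29

-0.29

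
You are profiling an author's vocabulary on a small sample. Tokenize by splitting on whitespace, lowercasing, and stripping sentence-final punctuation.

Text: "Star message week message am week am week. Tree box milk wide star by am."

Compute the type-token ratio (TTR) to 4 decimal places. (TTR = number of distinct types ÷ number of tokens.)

N = 15 tokens, V = 9 types.
TTR = V / N = 9 / 15 = 0.6000

0.6000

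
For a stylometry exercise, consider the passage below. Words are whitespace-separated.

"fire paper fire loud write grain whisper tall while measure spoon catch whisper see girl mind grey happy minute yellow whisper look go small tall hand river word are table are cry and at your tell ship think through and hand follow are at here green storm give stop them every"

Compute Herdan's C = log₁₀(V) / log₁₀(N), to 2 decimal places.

0.95

N = 51, V = 42.
log₁₀(V) = 1.623249, log₁₀(N) = 1.707570
C = 1.623249 / 1.707570 = 0.95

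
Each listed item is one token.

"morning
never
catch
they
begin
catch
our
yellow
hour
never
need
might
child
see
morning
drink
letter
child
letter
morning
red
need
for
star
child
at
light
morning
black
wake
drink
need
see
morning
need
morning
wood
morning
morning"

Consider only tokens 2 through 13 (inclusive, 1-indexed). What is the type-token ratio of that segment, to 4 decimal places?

Segment tokens 2–13: never, catch, they, begin, catch, our, yellow, hour, never, need, might, child
Segment N = 12, segment V = 10.
TTR = 10 / 12 = 0.8333

0.8333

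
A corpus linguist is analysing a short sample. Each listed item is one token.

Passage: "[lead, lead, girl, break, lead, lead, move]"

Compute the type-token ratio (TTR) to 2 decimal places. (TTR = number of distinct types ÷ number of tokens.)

N = 7 tokens, V = 4 types.
TTR = V / N = 4 / 7 = 0.57

0.57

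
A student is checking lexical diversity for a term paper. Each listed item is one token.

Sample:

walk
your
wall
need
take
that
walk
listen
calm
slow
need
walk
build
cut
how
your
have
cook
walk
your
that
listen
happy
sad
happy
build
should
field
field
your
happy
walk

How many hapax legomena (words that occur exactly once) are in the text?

Frequencies: walk:5, your:4, happy:3, need:2, that:2, listen:2, build:2, field:2, wall:1, take:1, calm:1, slow:1, cut:1, how:1, have:1, cook:1, sad:1, should:1
Hapax (freq=1): calm, cook, cut, have, how, sad, should, slow, take, wall

10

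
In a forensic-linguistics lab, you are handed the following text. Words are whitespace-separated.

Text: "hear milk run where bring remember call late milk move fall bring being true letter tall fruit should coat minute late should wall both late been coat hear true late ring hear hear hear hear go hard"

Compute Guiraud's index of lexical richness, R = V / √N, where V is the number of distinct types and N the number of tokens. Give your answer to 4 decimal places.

N = 37, V = 24.
√N = 6.082763
R = 24 / 6.082763 = 3.9456

3.9456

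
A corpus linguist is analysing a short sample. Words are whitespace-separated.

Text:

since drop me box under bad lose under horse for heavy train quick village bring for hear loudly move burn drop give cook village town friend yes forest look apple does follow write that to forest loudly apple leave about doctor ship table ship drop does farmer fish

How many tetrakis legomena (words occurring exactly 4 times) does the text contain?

Frequencies: drop:3, under:2, for:2, village:2, loudly:2, forest:2, apple:2, does:2, ship:2, since:1, me:1, box:1, bad:1, lose:1, horse:1, heavy:1, train:1, quick:1, bring:1, hear:1, … (18 more, each freq 1)
Words with frequency 4: (none)

0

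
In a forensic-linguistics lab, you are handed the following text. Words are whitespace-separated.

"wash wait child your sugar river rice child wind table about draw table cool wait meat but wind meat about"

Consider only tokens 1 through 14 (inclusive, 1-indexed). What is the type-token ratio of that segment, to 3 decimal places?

Segment tokens 1–14: wash, wait, child, your, sugar, river, rice, child, wind, table, about, draw, table, cool
Segment N = 14, segment V = 12.
TTR = 12 / 14 = 0.857

0.857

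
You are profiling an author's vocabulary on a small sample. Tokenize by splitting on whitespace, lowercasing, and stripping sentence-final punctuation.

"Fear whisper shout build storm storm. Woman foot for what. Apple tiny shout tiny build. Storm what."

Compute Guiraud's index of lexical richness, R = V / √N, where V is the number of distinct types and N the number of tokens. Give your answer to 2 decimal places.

2.67

N = 17, V = 11.
√N = 4.123106
R = 11 / 4.123106 = 2.67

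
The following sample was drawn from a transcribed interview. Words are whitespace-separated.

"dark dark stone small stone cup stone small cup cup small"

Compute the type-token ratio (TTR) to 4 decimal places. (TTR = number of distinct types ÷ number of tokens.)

N = 11 tokens, V = 4 types.
TTR = V / N = 4 / 11 = 0.3636

0.3636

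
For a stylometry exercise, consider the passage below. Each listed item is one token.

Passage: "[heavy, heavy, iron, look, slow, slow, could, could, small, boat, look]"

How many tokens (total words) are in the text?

11

Tokens: heavy, heavy, iron, look, slow, slow, could, could, small, boat, look
N = 11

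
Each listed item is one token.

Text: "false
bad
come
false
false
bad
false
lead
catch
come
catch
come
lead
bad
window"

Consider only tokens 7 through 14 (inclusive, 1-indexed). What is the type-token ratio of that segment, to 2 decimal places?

Segment tokens 7–14: false, lead, catch, come, catch, come, lead, bad
Segment N = 8, segment V = 5.
TTR = 5 / 8 = 0.63

0.63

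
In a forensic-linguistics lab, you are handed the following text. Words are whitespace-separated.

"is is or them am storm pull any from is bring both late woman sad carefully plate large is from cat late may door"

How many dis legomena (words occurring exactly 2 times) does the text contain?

2

Frequencies: is:4, from:2, late:2, or:1, them:1, am:1, storm:1, pull:1, any:1, bring:1, both:1, woman:1, sad:1, carefully:1, plate:1, large:1, cat:1, may:1, door:1
Words with frequency 2: from, late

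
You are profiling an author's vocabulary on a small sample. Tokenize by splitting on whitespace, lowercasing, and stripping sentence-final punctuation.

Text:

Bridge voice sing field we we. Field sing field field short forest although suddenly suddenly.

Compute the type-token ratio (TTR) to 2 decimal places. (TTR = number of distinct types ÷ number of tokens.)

N = 15 tokens, V = 9 types.
TTR = V / N = 9 / 15 = 0.60

0.60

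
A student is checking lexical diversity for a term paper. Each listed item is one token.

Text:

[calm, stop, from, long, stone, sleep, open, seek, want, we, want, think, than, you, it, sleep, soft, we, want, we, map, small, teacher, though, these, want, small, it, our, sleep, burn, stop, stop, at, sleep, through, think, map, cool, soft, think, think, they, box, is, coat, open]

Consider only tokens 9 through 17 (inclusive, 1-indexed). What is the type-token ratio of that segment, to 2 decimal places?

0.89

Segment tokens 9–17: want, we, want, think, than, you, it, sleep, soft
Segment N = 9, segment V = 8.
TTR = 8 / 9 = 0.89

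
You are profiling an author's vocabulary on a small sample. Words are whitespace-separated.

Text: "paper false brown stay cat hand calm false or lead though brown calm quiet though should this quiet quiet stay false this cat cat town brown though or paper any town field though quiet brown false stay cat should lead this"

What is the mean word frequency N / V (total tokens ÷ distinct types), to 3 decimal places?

2.563

N = 41 tokens, V = 16 types.
Mean frequency = N / V = 41 / 16 = 2.563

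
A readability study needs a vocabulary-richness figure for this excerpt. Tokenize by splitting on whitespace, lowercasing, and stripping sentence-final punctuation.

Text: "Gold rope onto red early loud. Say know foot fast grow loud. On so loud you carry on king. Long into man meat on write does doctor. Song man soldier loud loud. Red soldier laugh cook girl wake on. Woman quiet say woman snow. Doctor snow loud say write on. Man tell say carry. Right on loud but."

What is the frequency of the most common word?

Frequencies: loud:7, on:6, say:4, man:3, red:2, carry:2, write:2, doctor:2, soldier:2, woman:2, snow:2, gold:1, rope:1, onto:1, early:1, know:1, foot:1, fast:1, grow:1, so:1, … (15 more, each freq 1)
Most common: 'loud' with frequency 7.

7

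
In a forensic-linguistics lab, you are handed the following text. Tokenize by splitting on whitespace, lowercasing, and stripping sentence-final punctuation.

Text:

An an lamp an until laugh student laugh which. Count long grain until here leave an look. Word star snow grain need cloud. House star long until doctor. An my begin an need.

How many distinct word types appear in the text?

Distinct types: {an, begin, cloud, count, doctor, grain, here, house, lamp, laugh, leave, long, look, my, need, snow, star, student, until, which, word}
V = 21

21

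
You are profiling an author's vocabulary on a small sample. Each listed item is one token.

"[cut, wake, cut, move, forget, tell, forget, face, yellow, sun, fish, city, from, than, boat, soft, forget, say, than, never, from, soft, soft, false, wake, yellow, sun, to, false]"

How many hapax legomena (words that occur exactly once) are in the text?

Frequencies: forget:3, soft:3, cut:2, wake:2, yellow:2, sun:2, from:2, than:2, false:2, move:1, tell:1, face:1, fish:1, city:1, boat:1, say:1, never:1, to:1
Hapax (freq=1): boat, city, face, fish, move, never, say, tell, to

9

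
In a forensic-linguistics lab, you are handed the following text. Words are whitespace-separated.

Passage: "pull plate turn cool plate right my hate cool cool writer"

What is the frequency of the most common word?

3

Frequencies: cool:3, plate:2, pull:1, turn:1, right:1, my:1, hate:1, writer:1
Most common: 'cool' with frequency 3.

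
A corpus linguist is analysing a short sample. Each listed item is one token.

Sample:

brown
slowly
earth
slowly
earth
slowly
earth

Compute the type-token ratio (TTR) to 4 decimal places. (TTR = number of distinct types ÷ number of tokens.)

0.4286

N = 7 tokens, V = 3 types.
TTR = V / N = 3 / 7 = 0.4286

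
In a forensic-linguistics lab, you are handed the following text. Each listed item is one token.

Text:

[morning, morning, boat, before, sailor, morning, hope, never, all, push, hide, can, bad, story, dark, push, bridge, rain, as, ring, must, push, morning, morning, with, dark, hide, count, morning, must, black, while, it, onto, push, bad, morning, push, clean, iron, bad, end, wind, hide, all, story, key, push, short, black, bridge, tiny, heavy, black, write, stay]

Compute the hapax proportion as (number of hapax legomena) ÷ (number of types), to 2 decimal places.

0.71

Frequencies: morning:7, push:6, hide:3, bad:3, black:3, all:2, story:2, dark:2, bridge:2, must:2, boat:1, before:1, sailor:1, hope:1, never:1, can:1, rain:1, as:1, ring:1, with:1, … (14 more, each freq 1)
Hapax count = 24; type count = 34.
Ratio = 24 / 34 = 0.71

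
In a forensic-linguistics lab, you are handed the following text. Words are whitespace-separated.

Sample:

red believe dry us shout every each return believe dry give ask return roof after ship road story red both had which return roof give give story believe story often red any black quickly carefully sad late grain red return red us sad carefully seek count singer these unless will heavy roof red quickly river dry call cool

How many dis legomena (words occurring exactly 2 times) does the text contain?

Frequencies: red:6, return:4, believe:3, dry:3, give:3, roof:3, story:3, us:2, quickly:2, carefully:2, sad:2, shout:1, every:1, each:1, ask:1, after:1, ship:1, road:1, both:1, had:1, … (16 more, each freq 1)
Words with frequency 2: carefully, quickly, sad, us

4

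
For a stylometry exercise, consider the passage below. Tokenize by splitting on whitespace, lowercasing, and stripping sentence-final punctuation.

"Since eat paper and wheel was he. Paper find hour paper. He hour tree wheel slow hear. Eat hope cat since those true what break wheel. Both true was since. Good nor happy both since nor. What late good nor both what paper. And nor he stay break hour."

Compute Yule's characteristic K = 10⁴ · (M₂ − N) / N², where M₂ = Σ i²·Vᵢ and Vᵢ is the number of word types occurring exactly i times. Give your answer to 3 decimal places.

324.865

Frequencies: since:4, paper:4, nor:4, wheel:3, he:3, hour:3, what:3, both:3, eat:2, and:2, was:2, true:2, break:2, good:2, find:1, tree:1, slow:1, hear:1, hope:1, cat:1, … (4 more, each freq 1)
N = 49. Frequency spectrum: V_1=10, V_2=6, V_3=5, V_4=3
M₂ = 1²·10 + 2²·6 + 3²·5 + 4²·3 = 127
K = 10000 × (127 − 49) / 49² = 324.865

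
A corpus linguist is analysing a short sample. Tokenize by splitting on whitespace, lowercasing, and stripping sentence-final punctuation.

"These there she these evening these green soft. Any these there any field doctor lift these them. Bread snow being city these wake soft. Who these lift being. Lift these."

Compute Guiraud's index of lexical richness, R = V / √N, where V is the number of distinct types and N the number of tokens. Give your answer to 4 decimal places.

3.1038

N = 30, V = 17.
√N = 5.477226
R = 17 / 5.477226 = 3.1038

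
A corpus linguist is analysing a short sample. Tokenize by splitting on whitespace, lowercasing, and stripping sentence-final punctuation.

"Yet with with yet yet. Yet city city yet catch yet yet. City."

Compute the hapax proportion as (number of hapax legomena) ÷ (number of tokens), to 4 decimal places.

Frequencies: yet:7, city:3, with:2, catch:1
Hapax count = 1; token count = 13.
Ratio = 1 / 13 = 0.0769

0.0769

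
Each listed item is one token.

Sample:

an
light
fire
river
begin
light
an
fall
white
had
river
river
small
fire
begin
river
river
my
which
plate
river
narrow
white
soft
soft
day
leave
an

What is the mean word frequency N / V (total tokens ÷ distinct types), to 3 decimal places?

1.750

N = 28 tokens, V = 16 types.
Mean frequency = N / V = 28 / 16 = 1.750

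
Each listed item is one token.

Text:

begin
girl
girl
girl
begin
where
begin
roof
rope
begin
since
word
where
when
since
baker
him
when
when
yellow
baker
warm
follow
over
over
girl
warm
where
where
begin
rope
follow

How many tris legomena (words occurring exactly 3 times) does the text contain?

1

Frequencies: begin:5, girl:4, where:4, when:3, rope:2, since:2, baker:2, warm:2, follow:2, over:2, roof:1, word:1, him:1, yellow:1
Words with frequency 3: when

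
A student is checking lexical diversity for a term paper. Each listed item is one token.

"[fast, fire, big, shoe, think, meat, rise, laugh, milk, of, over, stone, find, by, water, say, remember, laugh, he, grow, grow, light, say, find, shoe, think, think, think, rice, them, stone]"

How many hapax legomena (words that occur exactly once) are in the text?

Frequencies: think:4, shoe:2, laugh:2, stone:2, find:2, say:2, grow:2, fast:1, fire:1, big:1, meat:1, rise:1, milk:1, of:1, over:1, by:1, water:1, remember:1, he:1, light:1, … (2 more, each freq 1)
Hapax (freq=1): big, by, fast, fire, he, light, meat, milk, of, over, remember, rice, rise, them, water

15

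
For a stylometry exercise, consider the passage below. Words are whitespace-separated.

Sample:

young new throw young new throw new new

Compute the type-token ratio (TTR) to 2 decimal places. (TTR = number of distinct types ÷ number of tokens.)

N = 8 tokens, V = 3 types.
TTR = V / N = 3 / 8 = 0.38

0.38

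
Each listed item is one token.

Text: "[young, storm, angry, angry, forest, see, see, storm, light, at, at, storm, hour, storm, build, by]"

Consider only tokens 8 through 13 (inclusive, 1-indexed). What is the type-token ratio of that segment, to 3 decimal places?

Segment tokens 8–13: storm, light, at, at, storm, hour
Segment N = 6, segment V = 4.
TTR = 4 / 6 = 0.667

0.667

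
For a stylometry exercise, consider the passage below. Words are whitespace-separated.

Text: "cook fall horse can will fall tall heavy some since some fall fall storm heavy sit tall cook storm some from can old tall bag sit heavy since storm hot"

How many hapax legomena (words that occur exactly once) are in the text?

6

Frequencies: fall:4, tall:3, heavy:3, some:3, storm:3, cook:2, can:2, since:2, sit:2, horse:1, will:1, from:1, old:1, bag:1, hot:1
Hapax (freq=1): bag, from, horse, hot, old, will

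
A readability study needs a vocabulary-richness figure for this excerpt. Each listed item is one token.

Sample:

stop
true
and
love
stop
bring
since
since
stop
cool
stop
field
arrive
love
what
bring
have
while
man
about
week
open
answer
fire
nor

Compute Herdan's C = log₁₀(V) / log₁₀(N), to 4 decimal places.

N = 25, V = 19.
log₁₀(V) = 1.278754, log₁₀(N) = 1.397940
C = 1.278754 / 1.397940 = 0.9147

0.9147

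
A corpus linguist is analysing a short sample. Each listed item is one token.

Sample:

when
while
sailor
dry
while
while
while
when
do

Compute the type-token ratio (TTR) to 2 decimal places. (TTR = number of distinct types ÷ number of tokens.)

N = 9 tokens, V = 5 types.
TTR = V / N = 5 / 9 = 0.56

0.56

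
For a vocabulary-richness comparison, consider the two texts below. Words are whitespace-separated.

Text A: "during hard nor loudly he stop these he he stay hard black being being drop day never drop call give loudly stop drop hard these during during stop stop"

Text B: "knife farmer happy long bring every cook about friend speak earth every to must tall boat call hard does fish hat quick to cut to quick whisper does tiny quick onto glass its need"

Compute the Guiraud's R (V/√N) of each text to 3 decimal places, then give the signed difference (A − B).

A: V=15, N=29, R=2.785
B: V=28, N=34, R=4.802
Difference = 2.785 − 4.802 = -2.017

-2.017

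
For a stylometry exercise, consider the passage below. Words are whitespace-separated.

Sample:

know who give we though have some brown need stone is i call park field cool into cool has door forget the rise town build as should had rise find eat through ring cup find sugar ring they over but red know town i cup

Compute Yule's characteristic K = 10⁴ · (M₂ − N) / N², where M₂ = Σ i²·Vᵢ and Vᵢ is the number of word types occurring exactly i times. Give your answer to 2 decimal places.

Frequencies: know:2, i:2, cool:2, rise:2, town:2, find:2, ring:2, cup:2, who:1, give:1, we:1, though:1, have:1, some:1, brown:1, need:1, stone:1, is:1, call:1, park:1, … (17 more, each freq 1)
N = 45. Frequency spectrum: V_1=29, V_2=8
M₂ = 1²·29 + 2²·8 = 61
K = 10000 × (61 − 45) / 45² = 79.01

79.01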